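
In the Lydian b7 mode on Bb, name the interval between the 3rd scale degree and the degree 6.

Bb lydian dominant: Bb C D E F G Ab.
The 3rd scale degree is D and the 6th degree is G.
D up to G spans 4 letter names and 5 semitones — a perfect fourth.

perfect fourth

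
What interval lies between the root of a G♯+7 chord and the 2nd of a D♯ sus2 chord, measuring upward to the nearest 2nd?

major 6th

G♯+7 has G♯ as its root, and D♯ sus2 has E♯ as its 2nd.
Counting 6 letters and 9 half steps from G♯ gives a major sixth.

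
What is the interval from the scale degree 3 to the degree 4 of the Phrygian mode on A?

A phrygian: A Bb C D E F G.
That puts C below D.
Counting 2 letters and 2 half steps from C gives a major second.

M2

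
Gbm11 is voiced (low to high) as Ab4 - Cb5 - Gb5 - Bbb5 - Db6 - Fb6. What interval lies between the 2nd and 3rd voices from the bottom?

Those voices are Cb5 and Gb5.
From Cb to Gb is 7 semitones, exactly the perfect fifth.

P5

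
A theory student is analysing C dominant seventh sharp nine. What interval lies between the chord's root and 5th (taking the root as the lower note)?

C7#9: C E G Bb D#.
That puts C below G.
Counting 5 letters and 7 half steps from C gives a perfect fifth.

perfect 5th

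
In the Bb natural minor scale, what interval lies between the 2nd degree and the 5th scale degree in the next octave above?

The scale runs Bb C Db Eb F Gb Ab.
The 2nd degree is C and the scale degree 5 (up an octave) is F.
C up to F spans 11 letter names and 17 semitones — a perfect eleventh.

perfect eleventh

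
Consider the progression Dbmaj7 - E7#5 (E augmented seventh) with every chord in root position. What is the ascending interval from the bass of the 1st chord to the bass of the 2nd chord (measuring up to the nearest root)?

The roots are Db and E.
2 letter names make it a second; at 3 semitones (a half step wider than major) the quality is augmented.

augmented second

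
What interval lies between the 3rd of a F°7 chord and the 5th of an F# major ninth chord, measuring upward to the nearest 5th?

A3

The 3rd of F°7 is Ab; the 5th of F# major ninth is C#.
From Ab to C#: 5 semitones over a third = augmented.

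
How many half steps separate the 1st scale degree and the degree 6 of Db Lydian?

9

The scale is Db Eb F G Ab Bb C.
Db up to Bb is a major sixth — 9 semitones.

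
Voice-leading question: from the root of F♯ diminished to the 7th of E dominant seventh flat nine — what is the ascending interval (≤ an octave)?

The root of F♯ diminished is F♯; the 7th of E dominant seventh flat nine is D.
From F♯ to D: 8 semitones over a sixth = minor.

m6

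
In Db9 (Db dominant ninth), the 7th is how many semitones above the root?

Db9: Db F Ab Cb Eb.
Db to Cb is a minor seventh: 10 semitones.

10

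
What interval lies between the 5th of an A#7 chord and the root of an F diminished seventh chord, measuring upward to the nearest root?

A#7 has E# as its 5th, and F diminished seventh has F as its root.
E# up to F is 0 semitones, a whole step narrower than a major second, so the interval is diminished.

d2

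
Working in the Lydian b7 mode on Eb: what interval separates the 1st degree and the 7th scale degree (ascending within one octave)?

Spelling the Lydian b7 mode on Eb: Eb F G A Bb C Db.
That puts Eb below Db.
7 letter names make it a seventh; at 10 semitones (a half step narrower than major) the quality is minor.

minor seventh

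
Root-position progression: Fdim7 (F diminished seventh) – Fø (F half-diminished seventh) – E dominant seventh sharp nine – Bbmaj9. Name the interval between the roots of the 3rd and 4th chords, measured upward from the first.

diminished 5th

The roots are E and Bb.
From E to Bb: 6 semitones over a fifth = diminished.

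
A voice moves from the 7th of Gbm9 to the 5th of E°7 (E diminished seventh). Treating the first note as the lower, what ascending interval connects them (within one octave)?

Gbm9 has Fb as its 7th, and E°7 (E diminished seventh) has Bb as its 5th.
4 letter names make it a fourth; at 6 semitones (a half step wider than perfect) the quality is augmented.

augmented 4th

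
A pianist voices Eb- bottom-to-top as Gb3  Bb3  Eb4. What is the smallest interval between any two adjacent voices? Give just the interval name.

major third

Adjacent intervals: Gb3→Bb3 = major third; Bb3→Eb4 = perfect fourth.
The smallest is Gb3 to Bb3, a major third (4 semitones).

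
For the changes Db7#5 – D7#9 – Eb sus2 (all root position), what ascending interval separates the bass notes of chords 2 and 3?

m2

The roots are D and Eb.
From D to Eb: 1 semitone over a second = minor.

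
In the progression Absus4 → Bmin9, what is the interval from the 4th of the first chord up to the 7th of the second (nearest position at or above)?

The 4th of Absus4 is Db; the 7th of Bmin9 is A.
5 letter names make it a fifth; at 8 semitones (a half step wider than perfect) the quality is augmented.

augmented fifth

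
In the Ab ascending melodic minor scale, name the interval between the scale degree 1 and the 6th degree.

The scale runs Ab Bb Cb Db Eb F G.
So we need the interval from Ab up to F.
From Ab to F is 9 semitones, exactly the major sixth.

major 6th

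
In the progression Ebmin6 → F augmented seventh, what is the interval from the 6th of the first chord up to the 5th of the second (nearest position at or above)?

Ebmin6 has C as its 6th, and F augmented seventh has C# as its 5th.
1 letter names make it a unison; at 1 semitone (a half step wider than perfect) the quality is augmented.

augmented unison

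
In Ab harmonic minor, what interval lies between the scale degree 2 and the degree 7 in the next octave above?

major thirteenth

Ab harmonic minor: Ab Bb Cb Db Eb Fb G.
That puts Bb below G.
Counting 13 letters and 21 half steps from Bb gives a major thirteenth.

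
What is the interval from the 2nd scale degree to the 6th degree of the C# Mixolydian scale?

P5

Spelling the C# Mixolydian scale: C# D# E# F# G# A# B.
2nd scale degree = D#; 6th scale degree = A#.
D# up to A# spans 5 letter names and 7 semitones — a perfect fifth.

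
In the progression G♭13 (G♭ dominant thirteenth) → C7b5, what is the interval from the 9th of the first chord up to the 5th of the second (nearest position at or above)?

G♭13 (G♭ dominant thirteenth) has A♭ as its 9th, and C7b5 has G♭ as its 5th.
From A♭ to G♭: 10 semitones over a seventh = minor.

m7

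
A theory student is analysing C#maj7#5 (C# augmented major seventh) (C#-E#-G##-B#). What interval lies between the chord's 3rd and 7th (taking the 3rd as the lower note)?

So we need the interval from E# up to B#.
Counting 5 letters and 7 half steps from E# gives a perfect fifth.

perfect 5th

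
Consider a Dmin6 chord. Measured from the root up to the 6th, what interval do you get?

The chord tones of Dmin6 (D minor sixth) are D F A B.
Root = D; 6th = B.
Counting 6 letters and 9 half steps from D gives a major sixth.

major sixth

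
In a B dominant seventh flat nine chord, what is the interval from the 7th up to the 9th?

B dominant seventh flat nine is spelled B-D♯-F♯-A-C.
The 7th is A and the 9th is C.
From A to C: 3 semitones over a third = minor.

m3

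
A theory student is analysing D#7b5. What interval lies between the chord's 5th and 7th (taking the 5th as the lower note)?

major third

The chord tones of D#7b5 (D# dominant seventh flat five) are D#, F##, A, C#.
5th = A; 7th = C#.
A up to C# spans 3 letter names and 4 semitones — a major third.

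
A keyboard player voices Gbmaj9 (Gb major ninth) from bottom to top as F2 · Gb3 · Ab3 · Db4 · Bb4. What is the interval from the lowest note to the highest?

The outer voices are F2 and Bb4.
From F to Bb is 29 semitones, exactly the perfect 18th.

perfect 18th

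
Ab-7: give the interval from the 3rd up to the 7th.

Spelling the chord: Ab, Cb, Eb, Gb.
So we need the interval from Cb up to Gb.
Cb up to Gb spans 5 letter names and 7 semitones — a perfect fifth.

perfect fifth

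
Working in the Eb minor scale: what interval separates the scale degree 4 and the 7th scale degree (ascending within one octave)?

perfect 4th

Spelling the Eb minor scale: Eb F Gb Ab Bb Cb Db.
The scale degree 4 is Ab and the 7th scale degree is Db.
From Ab to Db is 5 semitones, exactly the perfect fourth.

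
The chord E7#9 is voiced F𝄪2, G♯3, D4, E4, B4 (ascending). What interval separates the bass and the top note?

d18

The outer voices are F𝄪2 and B4.
F𝄪 up to B is 28 semitones, a half step narrower than a perfect 18th, so the interval is diminished.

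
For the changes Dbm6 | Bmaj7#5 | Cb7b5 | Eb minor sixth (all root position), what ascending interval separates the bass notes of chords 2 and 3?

The roots are B and Cb.
B up to Cb is 0 semitones, a whole step narrower than a major second, so the interval is diminished.

diminished second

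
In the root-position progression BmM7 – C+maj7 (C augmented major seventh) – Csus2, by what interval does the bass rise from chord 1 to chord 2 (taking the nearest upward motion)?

The roots are B and C.
2 letter names make it a second; at 1 semitone (a half step narrower than major) the quality is minor.

minor second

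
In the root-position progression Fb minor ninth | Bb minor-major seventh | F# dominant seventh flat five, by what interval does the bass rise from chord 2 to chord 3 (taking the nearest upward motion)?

The roots are Bb and F#.
From Bb to F#: 8 semitones over a fifth = augmented.

augmented fifth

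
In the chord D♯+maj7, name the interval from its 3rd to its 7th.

The chord tones of D♯ augmented major seventh are D♯ F𝄪 A𝄪 C𝄪.
That puts F𝄪 below C𝄪.
Counting 5 letters and 7 half steps from F𝄪 gives a perfect fifth.

P5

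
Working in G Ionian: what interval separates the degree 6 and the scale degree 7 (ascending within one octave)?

G major: G A B C D E F#.
So we need the interval from E up to F#.
Counting 2 letters and 2 half steps from E gives a major second.

M2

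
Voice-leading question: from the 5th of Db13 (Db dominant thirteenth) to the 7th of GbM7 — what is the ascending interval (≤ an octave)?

major sixth

The 5th of Db13 (Db dominant thirteenth) is Ab; the 7th of GbM7 is F.
From Ab to F is 9 semitones, exactly the major sixth.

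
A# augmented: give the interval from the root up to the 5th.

Spelling the chord: A#-C##-E##.
The root is A# and the 5th is E##.
A# up to E## is 8 semitones, a half step wider than a perfect fifth, so the interval is augmented.

augmented fifth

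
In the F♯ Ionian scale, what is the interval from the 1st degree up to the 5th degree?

perfect fifth

F♯ major: F♯ G♯ A♯ B C♯ D♯ E♯.
1st degree = F♯; degree 5 = C♯.
Counting 5 letters and 7 half steps from F♯ gives a perfect fifth.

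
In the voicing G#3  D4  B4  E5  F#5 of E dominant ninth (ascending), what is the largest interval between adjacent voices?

M6

Adjacent intervals: G#3→D4 = diminished fifth; D4→B4 = major sixth; B4→E5 = perfect fourth; E5→F#5 = major second.
The largest is D4 to B4, a major sixth (9 semitones).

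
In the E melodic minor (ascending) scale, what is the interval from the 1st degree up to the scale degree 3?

E melodic minor: E F# G A B C# D#.
The 1st degree is E and the scale degree 3 is G.
From E to G: 3 semitones over a third = minor.

minor third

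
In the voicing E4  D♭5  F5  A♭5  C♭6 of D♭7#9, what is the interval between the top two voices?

Those voices are A♭5 and C♭6.
3 letter names make it a third; at 3 semitones (a half step narrower than major) the quality is minor.

minor 3rd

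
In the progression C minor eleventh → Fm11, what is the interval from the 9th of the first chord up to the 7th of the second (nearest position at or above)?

C minor eleventh has D as its 9th, and Fm11 has E♭ as its 7th.
2 letter names make it a second; at 1 semitone (a half step narrower than major) the quality is minor.

minor second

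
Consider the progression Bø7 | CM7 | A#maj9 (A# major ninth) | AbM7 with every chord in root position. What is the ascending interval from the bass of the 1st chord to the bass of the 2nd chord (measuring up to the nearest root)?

The roots are B and C.
B up to C is 1 semitone, a half step narrower than a major second, so the interval is minor.

minor second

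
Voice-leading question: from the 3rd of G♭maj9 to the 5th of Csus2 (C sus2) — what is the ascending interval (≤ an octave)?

major sixth

The 3rd of G♭maj9 is B♭; the 5th of Csus2 (C sus2) is G.
B♭ up to G spans 6 letter names and 9 semitones — a major sixth.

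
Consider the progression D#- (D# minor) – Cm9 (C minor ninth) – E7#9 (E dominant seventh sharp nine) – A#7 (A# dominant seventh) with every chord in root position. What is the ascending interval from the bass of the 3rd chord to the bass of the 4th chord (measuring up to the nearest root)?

The roots are E and A#.
4 letter names make it a fourth; at 6 semitones (a half step wider than perfect) the quality is augmented.

augmented 4th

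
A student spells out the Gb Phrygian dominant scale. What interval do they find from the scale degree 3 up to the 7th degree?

diminished fifth

Gb phrygian dominant: Gb Abb Bb Cb Db Ebb Fb.
Scale degree 3 = Bb; 7th degree = Fb.
From Bb to Fb: 6 semitones over a fifth = diminished.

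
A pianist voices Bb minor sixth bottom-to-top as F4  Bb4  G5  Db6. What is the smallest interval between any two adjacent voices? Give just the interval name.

perfect fourth

Adjacent intervals: F4→Bb4 = perfect fourth; Bb4→G5 = major sixth; G5→Db6 = diminished fifth.
The smallest is F4 to Bb4, a perfect fourth (5 semitones).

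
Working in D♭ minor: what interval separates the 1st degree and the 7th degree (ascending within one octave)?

Spelling D♭ minor: D♭ E♭ F♭ G♭ A♭ B𝄫 C♭.
1st degree = D♭; degree 7 = C♭.
7 letter names make it a seventh; at 10 semitones (a half step narrower than major) the quality is minor.

m7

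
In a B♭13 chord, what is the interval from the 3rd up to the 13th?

B♭13: B♭ D F A♭ C G.
The 3rd is D and the 13th is G.
Counting 11 letters and 17 half steps from D gives a perfect eleventh.

perfect eleventh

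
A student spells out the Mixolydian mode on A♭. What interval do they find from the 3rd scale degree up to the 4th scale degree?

minor second

The scale runs A♭ B♭ C D♭ E♭ F G♭.
The 3rd scale degree is C and the scale degree 4 is D♭.
C up to D♭ is 1 semitone, a half step narrower than a major second, so the interval is minor.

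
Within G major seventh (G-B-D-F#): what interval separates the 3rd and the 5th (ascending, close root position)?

That puts B below D.
3 letter names make it a third; at 3 semitones (a half step narrower than major) the quality is minor.

minor third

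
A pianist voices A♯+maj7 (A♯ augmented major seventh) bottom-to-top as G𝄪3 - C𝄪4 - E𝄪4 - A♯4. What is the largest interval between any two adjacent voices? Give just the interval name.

perfect fourth

Adjacent intervals: G𝄪3→C𝄪4 = perfect fourth; C𝄪4→E𝄪4 = major third; E𝄪4→A♯4 = diminished fourth.
The largest is G𝄪3 to C𝄪4, a perfect fourth (5 semitones).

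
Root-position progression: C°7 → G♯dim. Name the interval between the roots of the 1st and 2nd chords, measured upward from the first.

augmented fifth

The roots are C and G♯.
C up to G♯ is 8 semitones, a half step wider than a perfect fifth, so the interval is augmented.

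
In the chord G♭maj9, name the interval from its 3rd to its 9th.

minor seventh

G♭ major ninth: G♭, B♭, D♭, F, A♭.
3rd = B♭; 9th = A♭.
From B♭ to A♭: 10 semitones over a seventh = minor.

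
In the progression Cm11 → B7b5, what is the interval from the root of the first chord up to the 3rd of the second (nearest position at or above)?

Cm11 has C as its root, and B7b5 has D# as its 3rd.
2 letter names make it a second; at 3 semitones (a half step wider than major) the quality is augmented.

augmented 2nd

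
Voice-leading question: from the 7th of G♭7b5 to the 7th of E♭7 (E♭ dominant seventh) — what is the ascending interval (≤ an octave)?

M6

The 7th of G♭7b5 is F♭; the 7th of E♭7 (E♭ dominant seventh) is D♭.
From F♭ to D♭ is 9 semitones, exactly the major sixth.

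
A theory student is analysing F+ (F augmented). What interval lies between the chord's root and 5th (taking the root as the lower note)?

augmented fifth

F augmented: F, A, C#.
Root = F; 5th = C#.
5 letter names make it a fifth; at 8 semitones (a half step wider than perfect) the quality is augmented.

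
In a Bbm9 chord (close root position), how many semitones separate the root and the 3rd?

Bbmin9: Bb–Db–F–Ab–C.
Bb to Db is a minor third: 3 semitones.

3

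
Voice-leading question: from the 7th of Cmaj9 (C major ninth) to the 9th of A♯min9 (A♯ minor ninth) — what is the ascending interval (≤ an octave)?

Cmaj9 (C major ninth) has B as its 7th, and A♯min9 (A♯ minor ninth) has B♯ as its 9th.
From B to B♯: 1 semitone over a unison = augmented.

augmented unison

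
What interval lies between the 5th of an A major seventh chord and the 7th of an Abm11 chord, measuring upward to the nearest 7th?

diminished third

A major seventh has E as its 5th, and Abm11 has Gb as its 7th.
From E to Gb: 2 semitones over a third = diminished.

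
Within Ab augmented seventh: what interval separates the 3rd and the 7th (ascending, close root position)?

Ab+7 (Ab augmented seventh): Ab, C, E, Gb.
The 3rd is C and the 7th is Gb.
From C to Gb: 6 semitones over a fifth = diminished.
This 3–7 tritone is the characteristic tension at the heart of the dominant sound.

diminished fifth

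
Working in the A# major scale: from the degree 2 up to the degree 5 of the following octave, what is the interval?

Spelling the A# major scale: A# B# C## D# E# F## G##.
Degree 2 = B#; degree 5 (up an octave) = E#.
B# up to E# spans 11 letter names and 17 semitones — a perfect eleventh.

perfect eleventh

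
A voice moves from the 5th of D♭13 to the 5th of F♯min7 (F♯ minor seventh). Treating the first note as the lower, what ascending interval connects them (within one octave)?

augmented third

The 5th of D♭13 is A♭; the 5th of F♯min7 (F♯ minor seventh) is C♯.
A♭ up to C♯ is 5 semitones, a half step wider than a major third, so the interval is augmented.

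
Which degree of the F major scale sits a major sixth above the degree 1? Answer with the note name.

The scale is F G A Bb C D E.
The degree 1 is F; a major sixth above that is D — scale degree 6.

D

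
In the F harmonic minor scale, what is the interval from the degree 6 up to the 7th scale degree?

Spelling the F harmonic minor scale: F G Ab Bb C Db E.
Degree 6 = Db; 7th scale degree = E.
Db up to E is 3 semitones, a half step wider than a major second, so the interval is augmented.

augmented second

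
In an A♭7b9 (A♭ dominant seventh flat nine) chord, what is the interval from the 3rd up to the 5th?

A♭7b9 is spelled A♭-C-E♭-G♭-B𝄫.
That puts C below E♭.
3 letter names make it a third; at 3 semitones (a half step narrower than major) the quality is minor.

minor third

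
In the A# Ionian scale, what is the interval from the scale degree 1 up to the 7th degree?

A# major: A# B# C## D# E# F## G##.
Scale degree 1 = A#; scale degree 7 = G##.
A# up to G## spans 7 letter names and 11 semitones — a major seventh.

major 7th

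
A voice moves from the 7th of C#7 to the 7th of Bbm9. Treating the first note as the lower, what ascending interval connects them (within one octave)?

diminished seventh

The 7th of C#7 is B; the 7th of Bbm9 is Ab.
B up to Ab is 9 semitones, a whole step narrower than a major seventh, so the interval is diminished.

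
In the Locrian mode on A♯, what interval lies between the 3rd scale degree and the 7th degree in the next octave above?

The scale runs A♯ B C♯ D♯ E F♯ G♯.
That puts C♯ below G♯.
From C♯ to G♯ is 19 semitones, exactly the perfect twelfth.

perfect twelfth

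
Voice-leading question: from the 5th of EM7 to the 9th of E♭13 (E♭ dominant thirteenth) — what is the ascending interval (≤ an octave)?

The 5th of EM7 is B; the 9th of E♭13 (E♭ dominant thirteenth) is F.
From B to F: 6 semitones over a fifth = diminished.

diminished fifth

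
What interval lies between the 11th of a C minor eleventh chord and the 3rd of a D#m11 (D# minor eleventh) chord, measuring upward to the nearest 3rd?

C minor eleventh has F as its 11th, and D#m11 (D# minor eleventh) has F# as its 3rd.
1 letter names make it a unison; at 1 semitone (a half step wider than perfect) the quality is augmented.

augmented unison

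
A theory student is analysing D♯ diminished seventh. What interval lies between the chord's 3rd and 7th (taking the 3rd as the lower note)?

diminished fifth

Spelling the chord: D♯, F♯, A, C.
The 3rd is F♯ and the 7th is C.
From F♯ to C: 6 semitones over a fifth = diminished.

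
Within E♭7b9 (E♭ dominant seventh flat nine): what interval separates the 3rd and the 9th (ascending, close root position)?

diminished seventh

E♭ dominant seventh flat nine is spelled E♭, G, B♭, D♭, F♭.
So we need the interval from G up to F♭.
G up to F♭ is 9 semitones, a whole step narrower than a major seventh, so the interval is diminished.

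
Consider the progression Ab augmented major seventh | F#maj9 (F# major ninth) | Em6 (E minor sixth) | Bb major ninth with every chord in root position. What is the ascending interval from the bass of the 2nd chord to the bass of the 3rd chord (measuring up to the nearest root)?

The roots are F# and E.
From F# to E: 10 semitones over a seventh = minor.

minor 7th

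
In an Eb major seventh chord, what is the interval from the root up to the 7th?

EbM7 is spelled Eb-G-Bb-D.
So we need the interval from Eb up to D.
Eb up to D spans 7 letter names and 11 semitones — a major seventh.

major seventh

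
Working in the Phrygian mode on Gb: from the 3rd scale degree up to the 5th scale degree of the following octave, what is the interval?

Gb phrygian: Gb Abb Bbb Cb Db Ebb Fb.
That puts Bbb below Db.
Counting 10 letters and 16 half steps from Bbb gives a major tenth.

major 10th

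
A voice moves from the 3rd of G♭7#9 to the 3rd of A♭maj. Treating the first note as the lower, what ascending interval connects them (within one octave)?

major 2nd

G♭7#9 has B♭ as its 3rd, and A♭maj has C as its 3rd.
Counting 2 letters and 2 half steps from B♭ gives a major second.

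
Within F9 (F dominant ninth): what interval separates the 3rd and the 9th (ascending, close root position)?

Spelling the chord: F A C Eb G.
So we need the interval from A up to G.
A up to G is 10 semitones, a half step narrower than a major seventh, so the interval is minor.

m7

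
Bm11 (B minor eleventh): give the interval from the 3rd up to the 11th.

Spelling the chord: B–D–F#–A–C#–E.
3rd = D; 11th = E.
Counting 9 letters and 14 half steps from D gives a major ninth.

major ninth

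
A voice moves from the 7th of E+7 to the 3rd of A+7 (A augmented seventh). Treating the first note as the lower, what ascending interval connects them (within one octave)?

E+7 has D as its 7th, and A+7 (A augmented seventh) has C# as its 3rd.
D up to C# spans 7 letter names and 11 semitones — a major seventh.

M7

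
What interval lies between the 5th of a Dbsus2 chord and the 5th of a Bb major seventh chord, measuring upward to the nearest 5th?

major sixth

The 5th of Dbsus2 is Ab; the 5th of Bb major seventh is F.
From Ab to F is 9 semitones, exactly the major sixth.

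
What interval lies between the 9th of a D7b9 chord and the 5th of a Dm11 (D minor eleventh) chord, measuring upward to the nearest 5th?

D7b9 has Eb as its 9th, and Dm11 (D minor eleventh) has A as its 5th.
4 letter names make it a fourth; at 6 semitones (a half step wider than perfect) the quality is augmented.

augmented fourth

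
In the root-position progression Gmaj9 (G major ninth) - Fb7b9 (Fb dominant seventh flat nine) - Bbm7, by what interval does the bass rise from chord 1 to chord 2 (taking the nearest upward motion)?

d7

The roots are G and Fb.
From G to Fb: 9 semitones over a seventh = diminished.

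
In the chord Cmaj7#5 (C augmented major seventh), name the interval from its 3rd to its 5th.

Spelling the chord: C-E-G#-B.
So we need the interval from E up to G#.
Counting 3 letters and 4 half steps from E gives a major third.

major 3rd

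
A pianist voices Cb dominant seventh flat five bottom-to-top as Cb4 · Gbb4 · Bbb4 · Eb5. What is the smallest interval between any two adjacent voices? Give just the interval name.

major third

Adjacent intervals: Cb4→Gbb4 = diminished fifth; Gbb4→Bbb4 = major third; Bbb4→Eb5 = augmented fourth.
The smallest is Gbb4 to Bbb4, a major third (4 semitones).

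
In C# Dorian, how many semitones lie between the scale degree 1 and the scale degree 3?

3

The scale is C# D# E F# G# A# B.
C# up to E is a minor third — 3 semitones.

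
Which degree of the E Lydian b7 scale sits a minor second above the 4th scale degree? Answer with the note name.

B

The scale is E F# G# A# B C# D.
The 4th scale degree is A#; a minor second above that is B — scale degree 5.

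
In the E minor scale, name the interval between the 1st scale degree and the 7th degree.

The scale runs E F# G A B C D.
So we need the interval from E up to D.
From E to D: 10 semitones over a seventh = minor.

minor 7th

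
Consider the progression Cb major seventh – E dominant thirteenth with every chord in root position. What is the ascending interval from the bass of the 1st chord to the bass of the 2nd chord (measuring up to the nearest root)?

augmented 3rd

The roots are Cb and E.
3 letter names make it a third; at 5 semitones (a half step wider than major) the quality is augmented.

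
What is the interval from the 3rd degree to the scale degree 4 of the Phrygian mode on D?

major second

Spelling the Phrygian mode on D: D Eb F G A Bb C.
So we need the interval from F up to G.
F up to G spans 2 letter names and 2 semitones — a major second.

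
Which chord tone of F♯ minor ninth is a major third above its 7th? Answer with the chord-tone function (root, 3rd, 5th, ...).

9th

Spelling the chord: F♯-A-C♯-E-G♯.
The 7th is E. A major third above E is G♯.
G♯ is the chord's 9th.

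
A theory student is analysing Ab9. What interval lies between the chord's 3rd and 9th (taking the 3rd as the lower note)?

minor seventh

Ab dominant ninth: Ab-C-Eb-Gb-Bb.
So we need the interval from C up to Bb.
7 letter names make it a seventh; at 10 semitones (a half step narrower than major) the quality is minor.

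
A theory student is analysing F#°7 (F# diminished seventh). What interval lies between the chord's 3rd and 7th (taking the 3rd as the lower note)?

diminished fifth

F#°7: F#–A–C–Eb.
So we need the interval from A up to Eb.
A up to Eb is 6 semitones, a half step narrower than a perfect fifth, so the interval is diminished.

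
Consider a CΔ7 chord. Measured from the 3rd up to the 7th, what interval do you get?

The chord tones of C major seventh are C E G B.
The 3rd is E and the 7th is B.
Counting 5 letters and 7 half steps from E gives a perfect fifth.

perfect 5th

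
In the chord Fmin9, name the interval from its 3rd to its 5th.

major third

Fm9 (F minor ninth): F-A♭-C-E♭-G.
3rd = A♭; 5th = C.
Counting 3 letters and 4 half steps from A♭ gives a major third.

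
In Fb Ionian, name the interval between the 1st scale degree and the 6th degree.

Fb major: Fb Gb Ab Bbb Cb Db Eb.
So we need the interval from Fb up to Db.
Fb up to Db spans 6 letter names and 9 semitones — a major sixth.

major 6th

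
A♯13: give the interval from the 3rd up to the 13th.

P11

A♯ dominant thirteenth is spelled A♯, C𝄪, E♯, G♯, B♯, F𝄪.
The 3rd is C𝄪 and the 13th is F𝄪.
C𝄪 up to F𝄪 spans 11 letter names and 17 semitones — a perfect eleventh.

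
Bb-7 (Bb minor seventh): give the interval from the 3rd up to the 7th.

perfect fifth

Bbm7 is spelled Bb–Db–F–Ab.
3rd = Db; 7th = Ab.
Db up to Ab spans 5 letter names and 7 semitones — a perfect fifth.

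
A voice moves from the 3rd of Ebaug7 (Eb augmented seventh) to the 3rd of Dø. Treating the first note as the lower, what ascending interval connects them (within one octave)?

minor seventh

The 3rd of Ebaug7 (Eb augmented seventh) is G; the 3rd of Dø is F.
7 letter names make it a seventh; at 10 semitones (a half step narrower than major) the quality is minor.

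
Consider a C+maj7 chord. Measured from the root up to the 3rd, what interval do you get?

The chord tones of C augmented major seventh are C E G♯ B.
The root is C and the 3rd is E.
Counting 3 letters and 4 half steps from C gives a major third.

major 3rd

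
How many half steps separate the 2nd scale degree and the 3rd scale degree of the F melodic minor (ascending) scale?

The scale is F G Ab Bb C D E.
G up to Ab is a minor second — 1 semitone.

1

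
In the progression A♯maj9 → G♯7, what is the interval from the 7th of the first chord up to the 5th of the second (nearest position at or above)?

The 7th of A♯maj9 is G𝄪; the 5th of G♯7 is D♯.
From G𝄪 to D♯: 6 semitones over a fifth = diminished.

diminished fifth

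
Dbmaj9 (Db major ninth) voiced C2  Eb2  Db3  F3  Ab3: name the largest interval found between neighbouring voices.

minor 7th

Adjacent intervals: C2→Eb2 = minor third; Eb2→Db3 = minor seventh; Db3→F3 = major third; F3→Ab3 = minor third.
The largest is Eb2 to Db3, a minor seventh (10 semitones).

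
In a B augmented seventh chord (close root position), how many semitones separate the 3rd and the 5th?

4

Spelling the chord: B D# F## A.
D# to F## is a major third: 4 semitones.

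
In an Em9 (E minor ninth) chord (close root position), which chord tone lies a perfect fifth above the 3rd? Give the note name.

D

Emin9 is spelled E–G–B–D–F#.
The 3rd is G. A perfect fifth above G is D.
D is the chord's 7th.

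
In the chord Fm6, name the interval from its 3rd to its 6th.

augmented fourth

Spelling the chord: F–Ab–C–D.
That puts Ab below D.
4 letter names make it a fourth; at 6 semitones (a half step wider than perfect) the quality is augmented.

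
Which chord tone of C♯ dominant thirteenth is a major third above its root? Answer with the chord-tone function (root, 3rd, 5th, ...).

C♯13 (C♯ dominant thirteenth) is spelled C♯, E♯, G♯, B, D♯, A♯.
The root is C♯. A major third above C♯ is E♯.
E♯ is the chord's 3rd.

3rd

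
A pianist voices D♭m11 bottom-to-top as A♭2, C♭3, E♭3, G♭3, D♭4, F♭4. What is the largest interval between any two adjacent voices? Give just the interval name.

Adjacent intervals: A♭2→C♭3 = minor third; C♭3→E♭3 = major third; E♭3→G♭3 = minor third; G♭3→D♭4 = perfect fifth; D♭4→F♭4 = minor third.
The largest is G♭3 to D♭4, a perfect fifth (7 semitones).

P5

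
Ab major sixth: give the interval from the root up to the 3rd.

Ab6 (Ab major sixth): Ab C Eb F.
That puts Ab below C.
From Ab to C is 4 semitones, exactly the major third.

major third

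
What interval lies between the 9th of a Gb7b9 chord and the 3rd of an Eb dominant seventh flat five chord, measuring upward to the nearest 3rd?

Gb7b9 has Abb as its 9th, and Eb dominant seventh flat five has G as its 3rd.
7 letter names make it a seventh; at 12 semitones (a half step wider than major) the quality is augmented.

augmented seventh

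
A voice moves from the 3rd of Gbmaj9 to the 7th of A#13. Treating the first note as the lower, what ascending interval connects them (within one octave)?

The 3rd of Gbmaj9 is Bb; the 7th of A#13 is G#.
From Bb to G#: 10 semitones over a sixth = augmented.

augmented sixth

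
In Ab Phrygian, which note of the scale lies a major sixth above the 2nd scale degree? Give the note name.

Gb

The scale is Ab Bbb Cb Db Eb Fb Gb.
The 2nd scale degree is Bbb; a major sixth above that is Gb — scale degree 7.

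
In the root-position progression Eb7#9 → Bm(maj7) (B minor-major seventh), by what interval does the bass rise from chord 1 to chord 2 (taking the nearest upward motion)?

The roots are Eb and B.
Eb up to B is 8 semitones, a half step wider than a perfect fifth, so the interval is augmented.

augmented fifth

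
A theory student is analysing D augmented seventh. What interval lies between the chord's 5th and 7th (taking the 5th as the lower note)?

diminished 3rd

D+7 is spelled D, F#, A#, C.
So we need the interval from A# up to C.
3 letter names make it a third; at 2 semitones (a whole step narrower than major) the quality is diminished.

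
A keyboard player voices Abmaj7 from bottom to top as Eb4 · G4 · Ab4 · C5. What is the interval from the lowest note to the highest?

M6

The outer voices are Eb4 and C5.
Eb up to C spans 6 letter names and 9 semitones — a major sixth.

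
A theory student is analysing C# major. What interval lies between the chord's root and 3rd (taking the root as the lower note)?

Spelling the chord: C#, E#, G#.
Root = C#; 3rd = E#.
C# up to E# spans 3 letter names and 4 semitones — a major third.

major third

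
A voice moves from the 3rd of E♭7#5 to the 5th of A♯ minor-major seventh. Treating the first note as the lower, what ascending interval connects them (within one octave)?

E♭7#5 has G as its 3rd, and A♯ minor-major seventh has E♯ as its 5th.
6 letter names make it a sixth; at 10 semitones (a half step wider than major) the quality is augmented.

augmented 6th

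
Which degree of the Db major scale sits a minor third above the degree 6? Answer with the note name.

The scale is Db Eb F Gb Ab Bb C.
The degree 6 is Bb; a minor third above that is Db — scale degree 1.

Db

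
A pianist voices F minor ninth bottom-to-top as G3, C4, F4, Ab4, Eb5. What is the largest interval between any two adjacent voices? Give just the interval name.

perfect fifth

Adjacent intervals: G3→C4 = perfect fourth; C4→F4 = perfect fourth; F4→Ab4 = minor third; Ab4→Eb5 = perfect fifth.
The largest is Ab4 to Eb5, a perfect fifth (7 semitones).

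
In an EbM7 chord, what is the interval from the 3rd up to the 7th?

Spelling the chord: Eb G Bb D.
So we need the interval from G up to D.
From G to D is 7 semitones, exactly the perfect fifth.

perfect fifth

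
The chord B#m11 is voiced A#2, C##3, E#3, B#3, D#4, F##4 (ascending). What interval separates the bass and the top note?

major thirteenth

The outer voices are A#2 and F##4.
A# up to F## spans 13 letter names and 21 semitones — a major thirteenth.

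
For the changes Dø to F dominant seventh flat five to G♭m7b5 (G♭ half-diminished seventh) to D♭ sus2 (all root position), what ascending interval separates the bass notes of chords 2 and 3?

The roots are F and G♭.
F up to G♭ is 1 semitone, a half step narrower than a major second, so the interval is minor.

minor 2nd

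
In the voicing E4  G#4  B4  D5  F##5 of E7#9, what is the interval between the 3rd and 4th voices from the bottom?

Those voices are B4 and D5.
3 letter names make it a third; at 3 semitones (a half step narrower than major) the quality is minor.

minor third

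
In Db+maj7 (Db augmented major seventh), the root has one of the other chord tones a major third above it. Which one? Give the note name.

Dbmaj7#5: Db-F-A-C.
The root is Db. A major third above Db is F.
F is the chord's 3rd.

F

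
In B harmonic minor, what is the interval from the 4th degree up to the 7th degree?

The scale runs B C# D E F# G A#.
That puts E below A#.
4 letter names make it a fourth; at 6 semitones (a half step wider than perfect) the quality is augmented.

augmented fourth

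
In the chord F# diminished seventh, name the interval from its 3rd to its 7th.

diminished fifth

F#°7 (F# diminished seventh) is spelled F#–A–C–Eb.
The 3rd is A and the 7th is Eb.
From A to Eb: 6 semitones over a fifth = diminished.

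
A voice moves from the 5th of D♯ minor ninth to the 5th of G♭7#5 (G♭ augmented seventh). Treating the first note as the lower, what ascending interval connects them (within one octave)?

D♯ minor ninth has A♯ as its 5th, and G♭7#5 (G♭ augmented seventh) has D as its 5th.
4 letter names make it a fourth; at 4 semitones (a half step narrower than perfect) the quality is diminished.

diminished fourth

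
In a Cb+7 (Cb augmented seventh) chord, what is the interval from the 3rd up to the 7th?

d5

The chord tones of Cbaug7 (Cb augmented seventh) are Cb, Eb, G, Bbb.
That puts Eb below Bbb.
Eb up to Bbb is 6 semitones, a half step narrower than a perfect fifth, so the interval is diminished.
That tritone between 3rd and 7th is what gives the dominant seventh its pull toward resolution.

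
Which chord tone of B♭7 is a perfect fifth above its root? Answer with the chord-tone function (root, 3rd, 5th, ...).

5th

B♭7 is spelled B♭-D-F-A♭.
The root is B♭. A perfect fifth above B♭ is F.
F is the chord's 5th.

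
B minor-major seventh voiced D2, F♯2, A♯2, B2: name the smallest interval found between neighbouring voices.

minor second

Adjacent intervals: D2→F♯2 = major third; F♯2→A♯2 = major third; A♯2→B2 = minor second.
The smallest is A♯2 to B2, a minor second (1 semitone).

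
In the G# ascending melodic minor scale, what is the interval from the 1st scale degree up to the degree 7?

major seventh

Spelling the G# ascending melodic minor scale: G# A# B C# D# E# F##.
So we need the interval from G# up to F##.
Counting 7 letters and 11 half steps from G# gives a major seventh.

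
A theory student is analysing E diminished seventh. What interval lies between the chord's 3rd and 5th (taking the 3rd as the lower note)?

minor 3rd

Spelling the chord: E, G, Bb, Db.
So we need the interval from G up to Bb.
From G to Bb: 3 semitones over a third = minor.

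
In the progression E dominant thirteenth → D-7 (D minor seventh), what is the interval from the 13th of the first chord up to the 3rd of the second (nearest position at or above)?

The 13th of E dominant thirteenth is C#; the 3rd of D-7 (D minor seventh) is F.
From C# to F: 4 semitones over a fourth = diminished.

diminished fourth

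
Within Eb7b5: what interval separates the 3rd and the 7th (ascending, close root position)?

The chord tones of Eb7b5 are Eb G Bbb Db.
The 3rd is G and the 7th is Db.
G up to Db is 6 semitones, a half step narrower than a perfect fifth, so the interval is diminished.

diminished 5th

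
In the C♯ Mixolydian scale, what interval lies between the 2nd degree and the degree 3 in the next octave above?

major ninth

Spelling the C♯ Mixolydian scale: C♯ D♯ E♯ F♯ G♯ A♯ B.
That puts D♯ below E♯.
Counting 9 letters and 14 half steps from D♯ gives a major ninth.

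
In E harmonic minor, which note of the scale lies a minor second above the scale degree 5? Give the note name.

C

The scale is E F# G A B C D#.
The scale degree 5 is B; a minor second above that is C — scale degree 6.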